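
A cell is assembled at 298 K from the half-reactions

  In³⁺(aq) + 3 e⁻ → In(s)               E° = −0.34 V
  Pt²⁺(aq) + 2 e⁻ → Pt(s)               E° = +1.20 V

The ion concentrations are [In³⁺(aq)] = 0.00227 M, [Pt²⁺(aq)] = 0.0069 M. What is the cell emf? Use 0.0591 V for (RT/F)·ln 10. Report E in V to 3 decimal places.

+1.528 V

Pt²⁺/Pt is reduced (cathode, E° = +1.20 V) and In³⁺/In is oxidized (anode).
E°cell = +1.20 − (−0.34) = +1.54 V, with n = 6 electrons transferred.
For the overall reaction 3 Pt²⁺(aq) + 2 In(s) → 3 Pt(s) + 2 In³⁺(aq), Q = [In³⁺(aq)]^2 / [Pt²⁺(aq)]^3 = 15.7, giving log Q = 1.196.
Applying E = E° − (RT ln10/nF)·log Q gives +1.54 − (0.0591/6)(1.196) = +1.528 V.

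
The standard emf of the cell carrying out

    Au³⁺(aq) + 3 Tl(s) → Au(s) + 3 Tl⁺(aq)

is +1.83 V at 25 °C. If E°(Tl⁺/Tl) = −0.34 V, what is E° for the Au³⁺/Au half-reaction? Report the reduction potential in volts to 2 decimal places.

+1.49 V

In the reaction as written the Au³⁺/Au couple is reduced (cathode) and Tl⁺/Tl is oxidized (anode), so E°cell = E°(Au³⁺/Au) − E°(Tl⁺/Tl).
E°(Au³⁺/Au) = E°cell + E°(anode) = +1.83 + (−0.34) = +1.49 V.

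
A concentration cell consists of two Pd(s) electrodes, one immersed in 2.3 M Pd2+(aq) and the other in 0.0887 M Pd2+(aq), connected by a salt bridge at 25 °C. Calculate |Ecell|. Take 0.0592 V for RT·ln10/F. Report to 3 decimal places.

0.042 V

For a concentration cell E°cell = 0, since both electrodes use the same couple.
The compartment with the higher Pd2+(aq) concentration (2.3 M) acts as the cathode; ions are reduced there and produced at the dilute (0.0887 M) anode.
With n = 2, Ecell = −(0.0592/2)·log([dilute]/[conc]) = −(0.0592/2)·log(0.0887/2.3) = +0.042 V.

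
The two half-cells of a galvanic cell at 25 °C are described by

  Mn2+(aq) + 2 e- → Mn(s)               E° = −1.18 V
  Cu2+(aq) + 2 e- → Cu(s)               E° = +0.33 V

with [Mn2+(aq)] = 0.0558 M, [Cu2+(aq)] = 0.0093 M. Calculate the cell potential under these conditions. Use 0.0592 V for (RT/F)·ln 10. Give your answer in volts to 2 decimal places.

The Cu²⁺/Cu couple has the more positive E°, so it is the cathode; Mn²⁺/Mn is the anode.
E°cell = +0.33 − (−1.18) = +1.51 V, with n = 2 electrons transferred.
The balanced reaction is Cu2+(aq) + Mn(s) → Cu(s) + Mn2+(aq), so Q = [Mn2+(aq)] / [Cu2+(aq)] = 6 and log Q = 0.778.
E = E° − (0.0592/n)·log Q = +1.51 − (0.0592/2)(0.778) = +1.49 V.

+1.49 V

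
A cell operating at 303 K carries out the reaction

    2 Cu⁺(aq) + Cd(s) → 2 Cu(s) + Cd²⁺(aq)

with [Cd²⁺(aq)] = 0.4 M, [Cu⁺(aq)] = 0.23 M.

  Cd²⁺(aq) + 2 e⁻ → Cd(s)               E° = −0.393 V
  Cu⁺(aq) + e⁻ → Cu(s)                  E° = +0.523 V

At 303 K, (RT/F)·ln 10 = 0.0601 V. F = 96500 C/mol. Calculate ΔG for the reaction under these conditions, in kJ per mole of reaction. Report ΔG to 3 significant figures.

−172 kJ/mol

With Cu⁺/Cu reduced at the cathode, E°cell = +0.523 − (−0.393) = +0.916 V and n = 2.
Here Q = [Cd²⁺(aq)] / [Cu⁺(aq)]^2 = 7.56 (log Q = 0.879), giving E = +0.916 − (0.0601/2)·(0.879) = +0.8896 V.
Finally ΔG = −nFE = −(2)(96500 C/mol)(+0.8896 V) = −172 kJ/mol.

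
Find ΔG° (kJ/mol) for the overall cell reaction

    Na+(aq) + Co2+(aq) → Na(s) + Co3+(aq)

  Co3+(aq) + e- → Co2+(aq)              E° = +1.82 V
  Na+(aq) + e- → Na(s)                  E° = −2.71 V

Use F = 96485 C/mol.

+437 kJ/mol

In the reaction as written Na+(aq) is reduced, so the Na⁺/Na couple is the cathode and Co³⁺/Co²⁺ is the anode.
E°cell = −2.71 − (+1.82) = −4.53 V; balancing electrons gives n = 1.
ΔG° = −nFE°cell = −(1)(96485)(−4.53) J/mol = +437 kJ/mol.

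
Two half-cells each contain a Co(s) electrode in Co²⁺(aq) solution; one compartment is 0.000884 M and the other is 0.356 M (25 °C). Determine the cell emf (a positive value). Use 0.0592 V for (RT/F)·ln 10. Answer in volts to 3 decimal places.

0.077 V

For a concentration cell E°cell = 0, since both electrodes use the same couple.
The compartment with the higher Co²⁺(aq) concentration (0.356 M) acts as the cathode; ions are reduced there and produced at the dilute (0.000884 M) anode.
With n = 2, Ecell = −(0.0592/2)·log([dilute]/[conc]) = −(0.0592/2)·log(0.000884/0.356) = +0.077 V.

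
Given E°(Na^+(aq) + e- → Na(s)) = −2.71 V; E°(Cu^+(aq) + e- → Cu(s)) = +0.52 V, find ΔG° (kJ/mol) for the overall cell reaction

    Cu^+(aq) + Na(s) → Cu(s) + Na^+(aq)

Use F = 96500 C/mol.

In the reaction as written Cu^+(aq) is reduced, so the Cu⁺/Cu couple is the cathode and Na⁺/Na is the anode.
E°cell = +0.52 − (−2.71) = +3.23 V; balancing electrons gives n = 1.
ΔG° = −nFE°cell = −(1)(96500)(+3.23) J/mol = −312 kJ/mol.

−312 kJ/mol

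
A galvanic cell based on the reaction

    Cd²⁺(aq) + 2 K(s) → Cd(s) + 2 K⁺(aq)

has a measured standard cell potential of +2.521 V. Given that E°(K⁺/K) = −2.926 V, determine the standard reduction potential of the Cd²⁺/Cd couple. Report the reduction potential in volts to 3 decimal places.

In the reaction as written the Cd²⁺/Cd couple is reduced (cathode) and K⁺/K is oxidized (anode), so E°cell = E°(Cd²⁺/Cd) − E°(K⁺/K).
E°(Cd²⁺/Cd) = E°cell + E°(anode) = +2.521 + (−2.926) = −0.405 V.

−0.405 V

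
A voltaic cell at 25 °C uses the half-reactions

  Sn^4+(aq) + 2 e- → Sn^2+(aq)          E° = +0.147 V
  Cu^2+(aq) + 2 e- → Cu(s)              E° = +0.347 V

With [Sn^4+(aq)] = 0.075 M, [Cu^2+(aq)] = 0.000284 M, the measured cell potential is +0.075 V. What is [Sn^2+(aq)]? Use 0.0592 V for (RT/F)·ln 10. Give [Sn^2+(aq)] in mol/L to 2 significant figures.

0.016 M

Cu²⁺/Cu is the cathode (higher E°); E°cell = +0.347 − (+0.147) = +0.200 V with n = 2.
Rearranging E = E° − (0.0592/n)·log Q gives log Q = 2(+0.200 − (+0.075))/0.0592 = 4.223.
For Cu^2+(aq) + Sn^2+(aq) → Cu(s) + Sn^4+(aq), the reaction quotient is Q = [Sn^4+(aq)] / ([Cu^2+(aq)]·[Sn^2+(aq)]).
Isolating [Sn^2+(aq)] in Q = 10^{4.223} yields log [Sn^2+(aq)] = −1.801, i.e. 0.016 M.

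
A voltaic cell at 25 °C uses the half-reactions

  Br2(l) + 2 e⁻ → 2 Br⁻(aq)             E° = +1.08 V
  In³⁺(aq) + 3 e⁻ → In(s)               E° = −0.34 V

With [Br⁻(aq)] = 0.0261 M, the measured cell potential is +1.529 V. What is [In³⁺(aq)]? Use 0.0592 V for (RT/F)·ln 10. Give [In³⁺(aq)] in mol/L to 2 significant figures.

Br₂/Br⁻ is the cathode (higher E°); E°cell = +1.08 − (−0.34) = +1.42 V with n = 6.
From the Nernst equation, log Q = n(E° − E)/0.0592 = 6·(+1.42 − (+1.529))/0.0592 = −11.047.
For 3 Br2(l) + 2 In(s) → 6 Br⁻(aq) + 2 In³⁺(aq), the reaction quotient is Q = [Br⁻(aq)]^6·[In³⁺(aq)]^2.
Substituting the known concentrations and solving, log [In³⁺(aq)] = −0.773 and [In³⁺(aq)] = 0.17 M.

0.17 M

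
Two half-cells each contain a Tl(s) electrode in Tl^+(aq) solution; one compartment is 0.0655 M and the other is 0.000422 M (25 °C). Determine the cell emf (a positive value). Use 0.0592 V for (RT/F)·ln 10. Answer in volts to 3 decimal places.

0.130 V

For a concentration cell E°cell = 0, since both electrodes use the same couple.
The compartment with the higher Tl^+(aq) concentration (0.0655 M) acts as the cathode; ions are reduced there and produced at the dilute (0.000422 M) anode.
With n = 1, Ecell = −(0.0592/1)·log([dilute]/[conc]) = −(0.0592/1)·log(0.000422/0.0655) = +0.130 V.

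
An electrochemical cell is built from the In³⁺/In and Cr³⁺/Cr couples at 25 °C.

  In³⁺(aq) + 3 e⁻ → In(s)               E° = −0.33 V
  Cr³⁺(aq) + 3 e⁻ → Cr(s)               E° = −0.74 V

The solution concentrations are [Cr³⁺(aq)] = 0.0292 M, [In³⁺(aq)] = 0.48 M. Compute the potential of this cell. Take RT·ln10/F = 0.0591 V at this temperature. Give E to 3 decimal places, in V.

The In³⁺/In couple has the more positive E°, so it is the cathode; Cr³⁺/Cr is the anode.
The standard potential is −0.33 − (−0.74) = +0.41 V and the balanced reaction transfers n = 3 electrons.
Balancing gives In³⁺(aq) + Cr(s) → In(s) + Cr³⁺(aq); hence Q = [Cr³⁺(aq)] / [In³⁺(aq)] = 0.0608 (log Q = −1.216).
By the Nernst equation, E = +0.41 − (0.0591/3)·(−1.216) = +0.434 V.

+0.434 V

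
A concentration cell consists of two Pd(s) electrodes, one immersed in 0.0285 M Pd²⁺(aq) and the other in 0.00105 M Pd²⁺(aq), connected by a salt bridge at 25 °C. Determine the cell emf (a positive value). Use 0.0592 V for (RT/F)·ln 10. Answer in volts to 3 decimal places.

0.042 V

For a concentration cell E°cell = 0, since both electrodes use the same couple.
The compartment with the higher Pd²⁺(aq) concentration (0.0285 M) acts as the cathode; ions are reduced there and produced at the dilute (0.00105 M) anode.
With n = 2, Ecell = −(0.0592/2)·log([dilute]/[conc]) = −(0.0592/2)·log(0.00105/0.0285) = +0.042 V.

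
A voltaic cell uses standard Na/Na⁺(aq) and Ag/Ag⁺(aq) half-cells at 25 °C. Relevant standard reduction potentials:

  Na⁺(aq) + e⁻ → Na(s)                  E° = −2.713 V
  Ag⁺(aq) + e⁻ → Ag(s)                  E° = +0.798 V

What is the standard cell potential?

+3.511 V

Of the two couples in this cell, the one with the more positive reduction potential is reduced at the cathode: here that is Ag⁺/Ag (+0.798 V); Na⁺/Na (−2.713 V) is the anode.
E°cell = E°(cathode) − E°(anode) = +0.798 − (−2.713) = +3.511 V.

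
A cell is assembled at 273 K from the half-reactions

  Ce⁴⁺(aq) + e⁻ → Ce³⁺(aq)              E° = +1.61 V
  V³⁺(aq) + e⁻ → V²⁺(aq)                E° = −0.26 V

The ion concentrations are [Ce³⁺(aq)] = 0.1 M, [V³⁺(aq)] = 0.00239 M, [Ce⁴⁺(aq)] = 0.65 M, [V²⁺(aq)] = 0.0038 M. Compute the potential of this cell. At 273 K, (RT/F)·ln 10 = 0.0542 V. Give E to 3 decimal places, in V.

+1.925 V

Since E°(Ce⁴⁺/Ce³⁺) > E°(V³⁺/V²⁺), Ce⁴⁺/Ce³⁺ serves as the cathode.
The standard potential is +1.61 − (−0.26) = +1.87 V and the balanced reaction transfers n = 1 electron.
The balanced reaction is Ce⁴⁺(aq) + V²⁺(aq) → Ce³⁺(aq) + V³⁺(aq), so Q = ([Ce³⁺(aq)]·[V³⁺(aq)]) / ([Ce⁴⁺(aq)]·[V²⁺(aq)]) = 0.0968 and log Q = −1.014.
E = E° − (0.0542/n)·log Q = +1.87 − (0.0542/1)(−1.014) = +1.925 V.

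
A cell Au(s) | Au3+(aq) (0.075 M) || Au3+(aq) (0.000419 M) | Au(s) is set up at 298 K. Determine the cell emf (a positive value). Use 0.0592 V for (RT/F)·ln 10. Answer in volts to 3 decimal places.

0.044 V

For a concentration cell E°cell = 0, since both electrodes use the same couple.
The compartment with the higher Au3+(aq) concentration (0.075 M) acts as the cathode; ions are reduced there and produced at the dilute (0.000419 M) anode.
With n = 3, Ecell = −(0.0592/3)·log([dilute]/[conc]) = −(0.0592/3)·log(0.000419/0.075) = +0.044 V.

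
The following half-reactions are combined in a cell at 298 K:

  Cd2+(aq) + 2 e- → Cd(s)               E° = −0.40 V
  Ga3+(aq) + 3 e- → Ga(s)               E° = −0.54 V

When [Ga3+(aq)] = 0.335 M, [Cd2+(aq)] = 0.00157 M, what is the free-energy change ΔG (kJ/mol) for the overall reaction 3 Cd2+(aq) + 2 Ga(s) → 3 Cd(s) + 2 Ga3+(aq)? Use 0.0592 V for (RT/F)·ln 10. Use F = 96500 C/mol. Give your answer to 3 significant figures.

E°cell = −0.40 − (−0.54) = +0.14 V; the balanced reaction transfers n = 6 electrons.
Here Q = [Ga3+(aq)]^2 / [Cd2+(aq)]^3 = 2.9×10^7 (log Q = 7.462), giving E = +0.14 − (0.0592/6)·(7.462) = +0.0664 V.
Then ΔG = −nFE = −6 × 96500 × +0.0664 J/mol = −38.4 kJ/mol.

−38.4 kJ/mol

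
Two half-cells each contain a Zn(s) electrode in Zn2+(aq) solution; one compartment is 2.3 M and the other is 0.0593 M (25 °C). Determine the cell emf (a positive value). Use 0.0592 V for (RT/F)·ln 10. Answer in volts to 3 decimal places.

For a concentration cell E°cell = 0, since both electrodes use the same couple.
The compartment with the higher Zn2+(aq) concentration (2.3 M) acts as the cathode; ions are reduced there and produced at the dilute (0.0593 M) anode.
With n = 2, Ecell = −(0.0592/2)·log([dilute]/[conc]) = −(0.0592/2)·log(0.0593/2.3) = +0.047 V.

0.047 V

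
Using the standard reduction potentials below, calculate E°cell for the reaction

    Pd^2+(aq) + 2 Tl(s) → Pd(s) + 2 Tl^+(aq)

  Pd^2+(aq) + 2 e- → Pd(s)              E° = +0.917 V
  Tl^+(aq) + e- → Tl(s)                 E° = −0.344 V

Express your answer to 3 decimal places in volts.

Pd^2+(aq) gains electrons, so the Pd²⁺/Pd couple is the cathode; the Tl⁺/Tl couple is the anode.
E°cell = E°(cathode) − E°(anode) = +0.917 − (−0.344) = +1.261 V.

+1.261 V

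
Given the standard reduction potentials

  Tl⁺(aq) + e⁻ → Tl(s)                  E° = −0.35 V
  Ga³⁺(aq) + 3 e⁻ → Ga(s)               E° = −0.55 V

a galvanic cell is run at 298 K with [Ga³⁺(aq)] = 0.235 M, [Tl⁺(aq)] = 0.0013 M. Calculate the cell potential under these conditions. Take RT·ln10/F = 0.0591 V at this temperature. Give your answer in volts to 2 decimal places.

+0.04 V

Tl⁺/Tl is reduced (cathode, E° = −0.35 V) and Ga³⁺/Ga is oxidized (anode).
The standard potential is −0.35 − (−0.55) = +0.20 V and the balanced reaction transfers n = 3 electrons.
Balancing gives 3 Tl⁺(aq) + Ga(s) → 3 Tl(s) + Ga³⁺(aq); hence Q = [Ga³⁺(aq)] / [Tl⁺(aq)]^3 = 1.07×10^8 (log Q = 8.029).
By the Nernst equation, E = +0.20 − (0.0591/3)·(8.029) = +0.04 V.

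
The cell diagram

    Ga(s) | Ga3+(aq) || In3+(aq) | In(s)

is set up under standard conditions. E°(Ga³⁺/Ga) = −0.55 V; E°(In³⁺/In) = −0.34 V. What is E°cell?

By convention the left-hand electrode in cell notation is the anode (oxidation) and the right-hand electrode is the cathode (reduction).
E°cell = E°(right) − E°(left) = −0.34 − (−0.55) = +0.21 V.

+0.21 V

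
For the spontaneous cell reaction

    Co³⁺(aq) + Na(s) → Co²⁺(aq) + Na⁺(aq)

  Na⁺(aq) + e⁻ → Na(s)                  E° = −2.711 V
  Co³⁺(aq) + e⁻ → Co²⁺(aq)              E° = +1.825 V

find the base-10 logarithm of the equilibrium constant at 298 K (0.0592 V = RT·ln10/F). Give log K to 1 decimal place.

log K = 76.6

The Co³⁺/Co²⁺ couple is reduced (cathode); E°cell = +1.825 − (−2.711) = +4.536 V with n = 1.
At equilibrium E = 0, so log K = nE°cell / 0.0592 = (1)(+4.536) / 0.0592 = 76.6.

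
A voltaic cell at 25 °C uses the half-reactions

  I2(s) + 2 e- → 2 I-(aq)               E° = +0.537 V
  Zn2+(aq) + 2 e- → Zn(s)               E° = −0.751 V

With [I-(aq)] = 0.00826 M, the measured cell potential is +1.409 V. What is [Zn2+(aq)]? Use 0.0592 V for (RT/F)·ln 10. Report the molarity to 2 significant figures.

1.2 M

The I₂/I⁻ couple has the larger reduction potential, so it is the cathode: E°cell = +0.537 − (−0.751) = +1.288 V and n = 2.
From the Nernst equation, log Q = n(E° − E)/0.0592 = 2·(+1.288 − (+1.409))/0.0592 = −4.088.
For I2(s) + Zn(s) → 2 I-(aq) + Zn2+(aq), the reaction quotient is Q = [I-(aq)]^2·[Zn2+(aq)].
Isolating [Zn2+(aq)] in Q = 10^{−4.088} yields log [Zn2+(aq)] = 0.078, i.e. 1.2 M.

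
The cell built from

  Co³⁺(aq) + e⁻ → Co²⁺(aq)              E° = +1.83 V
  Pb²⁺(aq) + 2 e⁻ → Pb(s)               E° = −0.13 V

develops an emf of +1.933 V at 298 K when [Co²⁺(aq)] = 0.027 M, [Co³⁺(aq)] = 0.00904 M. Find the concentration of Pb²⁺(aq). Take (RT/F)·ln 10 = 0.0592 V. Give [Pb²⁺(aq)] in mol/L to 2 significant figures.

With Co³⁺/Co²⁺ at the cathode and Pb²⁺/Pb at the anode, E°cell = +1.83 − (−0.13) = +1.96 V (n = 2).
Since E = E° − (0.0592/n)·log Q, log Q = n(E° − E)/0.0592 = 0.912.
For 2 Co³⁺(aq) + Pb(s) → 2 Co²⁺(aq) + Pb²⁺(aq), the reaction quotient is Q = ([Co²⁺(aq)]^2·[Pb²⁺(aq)]) / [Co³⁺(aq)]^2.
Substituting the known concentrations and solving, log [Pb²⁺(aq)] = −0.038 and [Pb²⁺(aq)] = 0.92 M.

0.92 M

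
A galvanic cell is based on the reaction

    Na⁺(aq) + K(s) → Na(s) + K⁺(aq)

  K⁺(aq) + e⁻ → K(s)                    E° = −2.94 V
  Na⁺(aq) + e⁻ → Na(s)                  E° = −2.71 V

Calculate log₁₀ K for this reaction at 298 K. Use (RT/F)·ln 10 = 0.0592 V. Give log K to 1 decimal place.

The Na⁺/Na couple is reduced (cathode); E°cell = −2.71 − (−2.94) = +0.23 V with n = 1.
At equilibrium E = 0, so log K = nE°cell / 0.0592 = (1)(+0.23) / 0.0592 = 3.9.

log K = 3.9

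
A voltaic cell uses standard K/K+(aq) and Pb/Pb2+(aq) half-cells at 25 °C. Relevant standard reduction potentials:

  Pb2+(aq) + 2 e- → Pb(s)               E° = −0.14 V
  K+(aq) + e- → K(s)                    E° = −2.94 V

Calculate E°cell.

Of the two couples in this cell, the one with the more positive reduction potential is reduced at the cathode: here that is Pb²⁺/Pb (−0.14 V); K⁺/K (−2.94 V) is the anode.
E°cell = E°(cathode) − E°(anode) = −0.14 − (−2.94) = +2.80 V.

+2.80 V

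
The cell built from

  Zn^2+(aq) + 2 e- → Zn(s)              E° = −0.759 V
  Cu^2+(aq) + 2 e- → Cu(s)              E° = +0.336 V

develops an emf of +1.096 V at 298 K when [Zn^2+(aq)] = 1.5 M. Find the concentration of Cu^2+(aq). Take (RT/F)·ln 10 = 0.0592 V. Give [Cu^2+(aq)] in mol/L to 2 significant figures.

The Cu²⁺/Cu couple has the larger reduction potential, so it is the cathode: E°cell = +0.336 − (−0.759) = +1.095 V and n = 2.
Rearranging E = E° − (0.0592/n)·log Q gives log Q = 2(+1.095 − (+1.096))/0.0592 = −0.034.
The balanced reaction is Cu^2+(aq) + Zn(s) → Cu(s) + Zn^2+(aq), so Q = [Zn^2+(aq)] / [Cu^2+(aq)].
Solving for the unknown gives log [Cu^2+(aq)] = 0.210, so [Cu^2+(aq)] ≈ 1.6 M.

1.6 M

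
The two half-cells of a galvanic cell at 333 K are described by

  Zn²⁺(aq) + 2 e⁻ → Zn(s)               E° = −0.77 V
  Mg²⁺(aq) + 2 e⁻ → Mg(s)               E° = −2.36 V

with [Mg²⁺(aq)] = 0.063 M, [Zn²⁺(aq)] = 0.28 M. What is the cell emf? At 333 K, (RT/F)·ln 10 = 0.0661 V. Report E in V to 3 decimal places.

+1.611 V

Since E°(Zn²⁺/Zn) > E°(Mg²⁺/Mg), Zn²⁺/Zn serves as the cathode.
The standard potential is −0.77 − (−2.36) = +1.59 V and the balanced reaction transfers n = 2 electrons.
The balanced reaction is Zn²⁺(aq) + Mg(s) → Zn(s) + Mg²⁺(aq), so Q = [Mg²⁺(aq)] / [Zn²⁺(aq)] = 0.225 and log Q = −0.648.
By the Nernst equation, E = +1.59 − (0.0661/2)·(−0.648) = +1.611 V.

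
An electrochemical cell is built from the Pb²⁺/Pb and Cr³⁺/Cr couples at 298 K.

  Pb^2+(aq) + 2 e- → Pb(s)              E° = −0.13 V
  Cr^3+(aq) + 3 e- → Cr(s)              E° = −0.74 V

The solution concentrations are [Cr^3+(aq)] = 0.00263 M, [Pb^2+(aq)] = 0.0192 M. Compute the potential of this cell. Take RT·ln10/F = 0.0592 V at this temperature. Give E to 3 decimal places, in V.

Pb²⁺/Pb is reduced (cathode, E° = −0.13 V) and Cr³⁺/Cr is oxidized (anode).
The standard potential is −0.13 − (−0.74) = +0.61 V and the balanced reaction transfers n = 6 electrons.
Balancing gives 3 Pb^2+(aq) + 2 Cr(s) → 3 Pb(s) + 2 Cr^3+(aq); hence Q = [Cr^3+(aq)]^2 / [Pb^2+(aq)]^3 = 0.977 (log Q = −0.010).
By the Nernst equation, E = +0.61 − (0.0592/6)·(−0.010) = +0.610 V.

+0.610 V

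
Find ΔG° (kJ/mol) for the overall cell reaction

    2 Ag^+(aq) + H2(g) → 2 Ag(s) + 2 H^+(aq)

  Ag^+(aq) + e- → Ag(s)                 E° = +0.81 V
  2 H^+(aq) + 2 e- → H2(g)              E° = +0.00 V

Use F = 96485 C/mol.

In the reaction as written Ag^+(aq) is reduced, so the Ag⁺/Ag couple is the cathode and 2H⁺/H₂ is the anode.
E°cell = +0.81 − (+0.00) = +0.81 V; balancing electrons gives n = 2.
ΔG° = −nFE°cell = −(2)(96485)(+0.81) J/mol = −156 kJ/mol.

−156 kJ/mol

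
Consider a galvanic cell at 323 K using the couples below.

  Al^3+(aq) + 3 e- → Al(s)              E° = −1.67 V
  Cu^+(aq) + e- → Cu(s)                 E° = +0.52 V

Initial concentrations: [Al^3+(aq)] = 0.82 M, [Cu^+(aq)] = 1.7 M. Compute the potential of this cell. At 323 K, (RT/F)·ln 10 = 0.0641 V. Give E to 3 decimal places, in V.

+2.207 V

Cu⁺/Cu is reduced (cathode, E° = +0.52 V) and Al³⁺/Al is oxidized (anode).
E°cell = +0.52 − (−1.67) = +2.19 V, with n = 3 electrons transferred.
For the overall reaction 3 Cu^+(aq) + Al(s) → 3 Cu(s) + Al^3+(aq), Q = [Al^3+(aq)] / [Cu^+(aq)]^3 = 0.167, giving log Q = −0.778.
Applying E = E° − (RT ln10/nF)·log Q gives +2.19 − (0.0641/3)(−0.778) = +2.207 V.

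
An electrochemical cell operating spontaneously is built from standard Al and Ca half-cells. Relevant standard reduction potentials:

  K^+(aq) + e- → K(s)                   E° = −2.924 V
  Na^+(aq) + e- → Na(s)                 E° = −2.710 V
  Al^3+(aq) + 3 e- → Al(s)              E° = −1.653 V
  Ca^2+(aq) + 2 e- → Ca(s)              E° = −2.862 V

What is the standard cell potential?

+1.209 V

The Al³⁺/Al couple has the higher E°, so Al ion is reduced (cathode) and Ca is oxidized (anode).
E°cell = E°(cathode) − E°(anode) = −1.653 − (−2.862) = +1.209 V.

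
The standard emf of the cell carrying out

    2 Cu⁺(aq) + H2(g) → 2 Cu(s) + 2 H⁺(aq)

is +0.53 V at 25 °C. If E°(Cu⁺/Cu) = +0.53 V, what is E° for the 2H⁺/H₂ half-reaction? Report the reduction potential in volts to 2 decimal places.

+0.00 V

In the reaction as written the Cu⁺/Cu couple is reduced (cathode) and 2H⁺/H₂ is oxidized (anode), so E°cell = E°(Cu⁺/Cu) − E°(2H⁺/H₂).
E°(2H⁺/H₂) = E°(cathode) − E°cell = +0.53 − (+0.53) = +0.00 V.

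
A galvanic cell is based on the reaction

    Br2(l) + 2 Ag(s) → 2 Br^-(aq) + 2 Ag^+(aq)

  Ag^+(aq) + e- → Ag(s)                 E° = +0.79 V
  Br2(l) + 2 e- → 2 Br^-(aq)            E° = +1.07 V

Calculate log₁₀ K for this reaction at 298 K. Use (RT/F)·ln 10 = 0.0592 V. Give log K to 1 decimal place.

log K = 9.5

The Br₂/Br⁻ couple is reduced (cathode); E°cell = +1.07 − (+0.79) = +0.28 V with n = 2.
At equilibrium E = 0, so log K = nE°cell / 0.0592 = (2)(+0.28) / 0.0592 = 9.5.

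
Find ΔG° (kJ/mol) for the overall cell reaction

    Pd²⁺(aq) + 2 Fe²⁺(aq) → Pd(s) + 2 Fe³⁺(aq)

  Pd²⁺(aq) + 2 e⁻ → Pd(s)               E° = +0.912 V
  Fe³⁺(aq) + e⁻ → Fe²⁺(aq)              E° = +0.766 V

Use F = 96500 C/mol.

In the reaction as written Pd²⁺(aq) is reduced, so the Pd²⁺/Pd couple is the cathode and Fe³⁺/Fe²⁺ is the anode.
E°cell = +0.912 − (+0.766) = +0.146 V; balancing electrons gives n = 2.
ΔG° = −nFE°cell = −(2)(96500)(+0.146) J/mol = −28.2 kJ/mol.

−28.2 kJ/mol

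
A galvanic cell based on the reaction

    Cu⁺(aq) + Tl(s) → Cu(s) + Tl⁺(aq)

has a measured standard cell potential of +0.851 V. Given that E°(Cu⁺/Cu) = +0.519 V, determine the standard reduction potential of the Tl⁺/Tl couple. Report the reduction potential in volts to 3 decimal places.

−0.332 V

In the reaction as written the Cu⁺/Cu couple is reduced (cathode) and Tl⁺/Tl is oxidized (anode), so E°cell = E°(Cu⁺/Cu) − E°(Tl⁺/Tl).
E°(Tl⁺/Tl) = E°(cathode) − E°cell = +0.519 − (+0.851) = −0.332 V.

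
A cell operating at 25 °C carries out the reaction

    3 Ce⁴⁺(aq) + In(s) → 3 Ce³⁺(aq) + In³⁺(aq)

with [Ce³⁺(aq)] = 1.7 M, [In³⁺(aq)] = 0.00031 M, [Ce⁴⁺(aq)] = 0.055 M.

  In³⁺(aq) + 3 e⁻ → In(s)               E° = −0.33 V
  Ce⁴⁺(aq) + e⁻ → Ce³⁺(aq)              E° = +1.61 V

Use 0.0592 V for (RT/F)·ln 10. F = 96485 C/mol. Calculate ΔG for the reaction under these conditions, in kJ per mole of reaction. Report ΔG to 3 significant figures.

−556 kJ/mol

The standard cell potential is +1.61 − (−0.33) = +1.94 V, with n = 3 electrons in the balanced equation.
Here Q = ([Ce³⁺(aq)]^3·[In³⁺(aq)]) / [Ce⁴⁺(aq)]^3 = 9.15 (log Q = 0.962), giving E = +1.94 − (0.0592/3)·(0.962) = +1.9210 V.
ΔG = −nFE = −(3)(96485)(+1.9210) J/mol = −556 kJ/mol.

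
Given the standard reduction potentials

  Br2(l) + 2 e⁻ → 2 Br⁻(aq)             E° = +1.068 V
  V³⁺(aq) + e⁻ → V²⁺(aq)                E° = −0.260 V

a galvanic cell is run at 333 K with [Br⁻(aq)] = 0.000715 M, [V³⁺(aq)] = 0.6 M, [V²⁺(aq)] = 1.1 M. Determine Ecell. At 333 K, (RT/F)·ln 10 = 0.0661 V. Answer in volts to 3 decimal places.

The Br₂/Br⁻ couple has the more positive E°, so it is the cathode; V³⁺/V²⁺ is the anode.
E°cell = +1.068 − (−0.260) = +1.328 V, with n = 2 electrons transferred.
Balancing gives Br2(l) + 2 V²⁺(aq) → 2 Br⁻(aq) + 2 V³⁺(aq); hence Q = ([Br⁻(aq)]^2·[V³⁺(aq)]^2) / [V²⁺(aq)]^2 = 1.52×10^−7 (log Q = −6.818).
Applying E = E° − (RT ln10/nF)·log Q gives +1.328 − (0.0661/2)(−6.818) = +1.553 V.

+1.553 V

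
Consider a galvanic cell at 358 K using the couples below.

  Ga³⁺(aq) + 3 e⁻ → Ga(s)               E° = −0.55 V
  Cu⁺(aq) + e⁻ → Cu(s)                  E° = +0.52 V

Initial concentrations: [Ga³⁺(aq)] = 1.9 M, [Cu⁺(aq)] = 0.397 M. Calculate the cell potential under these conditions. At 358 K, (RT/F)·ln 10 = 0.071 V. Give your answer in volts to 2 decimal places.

Since E°(Cu⁺/Cu) > E°(Ga³⁺/Ga), Cu⁺/Cu serves as the cathode.
E°cell = E°cat − E°an = +0.52 − (−0.55) = +1.07 V; n = 3.
For the overall reaction 3 Cu⁺(aq) + Ga(s) → 3 Cu(s) + Ga³⁺(aq), Q = [Ga³⁺(aq)] / [Cu⁺(aq)]^3 = 30.4, giving log Q = 1.482.
E = E° − (0.071/n)·log Q = +1.07 − (0.071/3)(1.482) = +1.03 V.

+1.03 V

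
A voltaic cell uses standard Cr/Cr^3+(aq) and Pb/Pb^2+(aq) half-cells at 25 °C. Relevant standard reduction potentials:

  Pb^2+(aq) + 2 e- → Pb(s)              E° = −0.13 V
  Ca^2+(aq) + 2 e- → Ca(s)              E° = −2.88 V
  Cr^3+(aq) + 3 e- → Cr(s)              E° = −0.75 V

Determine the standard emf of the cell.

Of the two couples in this cell, the one with the more positive reduction potential is reduced at the cathode: here that is Pb²⁺/Pb (−0.13 V); Cr³⁺/Cr (−0.75 V) is the anode.
E°cell = E°(cathode) − E°(anode) = −0.13 − (−0.75) = +0.62 V.

+0.62 V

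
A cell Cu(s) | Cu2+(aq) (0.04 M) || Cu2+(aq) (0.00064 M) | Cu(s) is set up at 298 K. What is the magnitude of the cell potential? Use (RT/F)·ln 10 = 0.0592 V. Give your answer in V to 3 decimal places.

For a concentration cell E°cell = 0, since both electrodes use the same couple.
The compartment with the higher Cu2+(aq) concentration (0.04 M) acts as the cathode; ions are reduced there and produced at the dilute (0.00064 M) anode.
With n = 2, Ecell = −(0.0592/2)·log([dilute]/[conc]) = −(0.0592/2)·log(0.00064/0.04) = +0.053 V.

0.053 V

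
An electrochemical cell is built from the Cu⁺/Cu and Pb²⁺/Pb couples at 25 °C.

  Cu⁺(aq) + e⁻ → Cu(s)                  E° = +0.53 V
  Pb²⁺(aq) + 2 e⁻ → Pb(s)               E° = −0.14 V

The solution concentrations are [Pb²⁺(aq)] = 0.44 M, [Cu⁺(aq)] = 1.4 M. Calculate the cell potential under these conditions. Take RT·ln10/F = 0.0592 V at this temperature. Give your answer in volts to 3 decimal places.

+0.689 V

Since E°(Cu⁺/Cu) > E°(Pb²⁺/Pb), Cu⁺/Cu serves as the cathode.
The standard potential is +0.53 − (−0.14) = +0.67 V and the balanced reaction transfers n = 2 electrons.
Balancing gives 2 Cu⁺(aq) + Pb(s) → 2 Cu(s) + Pb²⁺(aq); hence Q = [Pb²⁺(aq)] / [Cu⁺(aq)]^2 = 0.224 (log Q = −0.649).
Applying E = E° − (RT ln10/nF)·log Q gives +0.67 − (0.0592/2)(−0.649) = +0.689 V.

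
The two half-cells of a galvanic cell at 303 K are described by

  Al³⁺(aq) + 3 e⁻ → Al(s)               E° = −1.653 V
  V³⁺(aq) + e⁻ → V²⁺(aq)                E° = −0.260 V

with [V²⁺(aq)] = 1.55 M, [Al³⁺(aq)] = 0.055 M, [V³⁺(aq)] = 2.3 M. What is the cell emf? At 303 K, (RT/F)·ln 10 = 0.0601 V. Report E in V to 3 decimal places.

+1.429 V

Since E°(V³⁺/V²⁺) > E°(Al³⁺/Al), V³⁺/V²⁺ serves as the cathode.
E°cell = E°cat − E°an = −0.260 − (−1.653) = +1.393 V; n = 3.
Balancing gives 3 V³⁺(aq) + Al(s) → 3 V²⁺(aq) + Al³⁺(aq); hence Q = ([V²⁺(aq)]^3·[Al³⁺(aq)]) / [V³⁺(aq)]^3 = 0.0168 (log Q = −1.774).
E = E° − (0.0601/n)·log Q = +1.393 − (0.0601/3)(−1.774) = +1.429 V.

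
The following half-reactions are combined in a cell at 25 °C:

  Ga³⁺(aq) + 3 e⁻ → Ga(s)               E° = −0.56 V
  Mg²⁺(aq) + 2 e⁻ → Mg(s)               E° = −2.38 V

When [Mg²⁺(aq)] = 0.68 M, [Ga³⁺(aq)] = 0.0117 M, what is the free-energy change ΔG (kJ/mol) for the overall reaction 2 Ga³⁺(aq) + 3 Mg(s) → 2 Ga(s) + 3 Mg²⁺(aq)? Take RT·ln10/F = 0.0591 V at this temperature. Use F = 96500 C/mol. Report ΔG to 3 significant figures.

−1030 kJ/mol

The standard cell potential is −0.56 − (−2.38) = +1.82 V, with n = 6 electrons in the balanced equation.
Q = [Mg²⁺(aq)]^3 / [Ga³⁺(aq)]^2 = 2.3×10^3, so log Q = 3.361 and E = +1.82 − (0.0591/6)(3.361) = +1.7869 V.
ΔG = −nFE = −(6)(96500)(+1.7869) J/mol = −1030 kJ/mol.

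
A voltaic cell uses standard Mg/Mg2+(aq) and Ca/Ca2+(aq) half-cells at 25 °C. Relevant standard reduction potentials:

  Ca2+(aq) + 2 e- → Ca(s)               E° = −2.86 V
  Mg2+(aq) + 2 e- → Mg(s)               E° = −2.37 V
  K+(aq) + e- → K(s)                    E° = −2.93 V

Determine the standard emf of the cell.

Of the two couples in this cell, the one with the more positive reduction potential is reduced at the cathode: here that is Mg²⁺/Mg (−2.37 V); Ca²⁺/Ca (−2.86 V) is the anode.
E°cell = E°(cathode) − E°(anode) = −2.37 − (−2.86) = +0.49 V.

+0.49 V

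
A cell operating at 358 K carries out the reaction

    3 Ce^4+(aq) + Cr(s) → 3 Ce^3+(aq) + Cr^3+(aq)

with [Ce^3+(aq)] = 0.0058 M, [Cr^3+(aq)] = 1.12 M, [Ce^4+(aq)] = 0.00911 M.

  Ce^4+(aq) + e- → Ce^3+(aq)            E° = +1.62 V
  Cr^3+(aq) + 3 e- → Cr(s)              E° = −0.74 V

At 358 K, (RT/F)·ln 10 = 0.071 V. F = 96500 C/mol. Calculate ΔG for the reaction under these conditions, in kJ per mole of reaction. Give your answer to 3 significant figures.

With Ce⁴⁺/Ce³⁺ reduced at the cathode, E°cell = +1.62 − (−0.74) = +2.36 V and n = 3.
Q = ([Ce^3+(aq)]^3·[Cr^3+(aq)]) / [Ce^4+(aq)]^3 = 0.289, so log Q = −0.539 and E = +2.36 − (0.071/3)(−0.539) = +2.3728 V.
Then ΔG = −nFE = −3 × 96500 × +2.3728 J/mol = −687 kJ/mol.

−687 kJ/mol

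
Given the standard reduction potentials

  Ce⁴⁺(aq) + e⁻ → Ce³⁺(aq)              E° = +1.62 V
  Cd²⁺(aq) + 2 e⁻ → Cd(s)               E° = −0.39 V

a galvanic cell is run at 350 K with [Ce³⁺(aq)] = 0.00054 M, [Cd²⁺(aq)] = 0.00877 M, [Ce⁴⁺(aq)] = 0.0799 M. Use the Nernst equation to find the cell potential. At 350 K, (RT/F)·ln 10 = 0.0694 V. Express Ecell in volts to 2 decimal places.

+2.23 V

Ce⁴⁺/Ce³⁺ is reduced (cathode, E° = +1.62 V) and Cd²⁺/Cd is oxidized (anode).
E°cell = +1.62 − (−0.39) = +2.01 V, with n = 2 electrons transferred.
Balancing gives 2 Ce⁴⁺(aq) + Cd(s) → 2 Ce³⁺(aq) + Cd²⁺(aq); hence Q = ([Ce³⁺(aq)]^2·[Cd²⁺(aq)]) / [Ce⁴⁺(aq)]^2 = 4.01×10^−7 (log Q = −6.397).
Applying E = E° − (RT ln10/nF)·log Q gives +2.01 − (0.0694/2)(−6.397) = +2.23 V.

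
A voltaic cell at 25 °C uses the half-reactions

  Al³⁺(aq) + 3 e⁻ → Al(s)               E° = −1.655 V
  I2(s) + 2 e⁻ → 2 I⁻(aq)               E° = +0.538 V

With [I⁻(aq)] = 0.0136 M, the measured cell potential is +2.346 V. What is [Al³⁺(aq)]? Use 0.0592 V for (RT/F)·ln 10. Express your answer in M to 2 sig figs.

With I₂/I⁻ at the cathode and Al³⁺/Al at the anode, E°cell = +0.538 − (−1.655) = +2.193 V (n = 6).
Rearranging E = E° − (0.0592/n)·log Q gives log Q = 6(+2.193 − (+2.346))/0.0592 = −15.507.
The balanced reaction is 3 I2(s) + 2 Al(s) → 6 I⁻(aq) + 2 Al³⁺(aq), so Q = [I⁻(aq)]^6·[Al³⁺(aq)]^2.
Solving for the unknown gives log [Al³⁺(aq)] = −2.154, so [Al³⁺(aq)] ≈ 0.0070 M.

0.0070 M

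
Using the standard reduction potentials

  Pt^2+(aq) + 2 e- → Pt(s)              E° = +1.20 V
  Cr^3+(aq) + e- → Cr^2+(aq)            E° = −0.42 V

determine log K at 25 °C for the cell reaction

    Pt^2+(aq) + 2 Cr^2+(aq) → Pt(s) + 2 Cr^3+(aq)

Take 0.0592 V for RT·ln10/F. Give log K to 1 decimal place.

The Pt²⁺/Pt couple is reduced (cathode); E°cell = +1.20 − (−0.42) = +1.62 V with n = 2.
At equilibrium E = 0, so log K = nE°cell / 0.0592 = (2)(+1.62) / 0.0592 = 54.7.

log K = 54.7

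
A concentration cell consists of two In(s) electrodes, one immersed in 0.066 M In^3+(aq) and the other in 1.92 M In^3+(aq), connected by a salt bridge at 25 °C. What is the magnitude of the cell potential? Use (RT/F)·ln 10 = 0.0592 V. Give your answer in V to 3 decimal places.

For a concentration cell E°cell = 0, since both electrodes use the same couple.
The compartment with the higher In^3+(aq) concentration (1.92 M) acts as the cathode; ions are reduced there and produced at the dilute (0.066 M) anode.
With n = 3, Ecell = −(0.0592/3)·log([dilute]/[conc]) = −(0.0592/3)·log(0.066/1.92) = +0.029 V.

0.029 V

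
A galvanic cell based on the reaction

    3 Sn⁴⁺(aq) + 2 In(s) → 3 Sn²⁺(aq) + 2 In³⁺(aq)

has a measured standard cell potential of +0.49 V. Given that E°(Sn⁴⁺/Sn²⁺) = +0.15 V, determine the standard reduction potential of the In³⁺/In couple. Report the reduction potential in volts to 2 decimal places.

In the reaction as written the Sn⁴⁺/Sn²⁺ couple is reduced (cathode) and In³⁺/In is oxidized (anode), so E°cell = E°(Sn⁴⁺/Sn²⁺) − E°(In³⁺/In).
E°(In³⁺/In) = E°(cathode) − E°cell = +0.15 − (+0.49) = −0.34 V.

−0.34 V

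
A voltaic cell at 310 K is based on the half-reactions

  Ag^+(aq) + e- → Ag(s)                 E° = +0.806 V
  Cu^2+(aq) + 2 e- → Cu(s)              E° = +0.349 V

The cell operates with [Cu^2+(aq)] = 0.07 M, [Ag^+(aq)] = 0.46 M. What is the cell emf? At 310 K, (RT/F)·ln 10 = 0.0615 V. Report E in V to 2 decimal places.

+0.47 V

Ag⁺/Ag is reduced (cathode, E° = +0.806 V) and Cu²⁺/Cu is oxidized (anode).
E°cell = E°cat − E°an = +0.806 − (+0.349) = +0.457 V; n = 2.
For the overall reaction 2 Ag^+(aq) + Cu(s) → 2 Ag(s) + Cu^2+(aq), Q = [Cu^2+(aq)] / [Ag^+(aq)]^2 = 0.331, giving log Q = −0.480.
E = E° − (0.0615/n)·log Q = +0.457 − (0.0615/2)(−0.480) = +0.47 V.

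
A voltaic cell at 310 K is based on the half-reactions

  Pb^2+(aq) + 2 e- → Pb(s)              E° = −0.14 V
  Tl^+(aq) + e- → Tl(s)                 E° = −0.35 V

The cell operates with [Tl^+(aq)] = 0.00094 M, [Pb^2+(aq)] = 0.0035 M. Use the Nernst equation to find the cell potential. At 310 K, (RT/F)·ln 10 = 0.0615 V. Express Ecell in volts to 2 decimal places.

+0.32 V

Pb²⁺/Pb is reduced (cathode, E° = −0.14 V) and Tl⁺/Tl is oxidized (anode).
E°cell = −0.14 − (−0.35) = +0.21 V, with n = 2 electrons transferred.
For the overall reaction Pb^2+(aq) + 2 Tl(s) → Pb(s) + 2 Tl^+(aq), Q = [Tl^+(aq)]^2 / [Pb^2+(aq)] = 0.000252, giving log Q = −3.598.
Applying E = E° − (RT ln10/nF)·log Q gives +0.21 − (0.0615/2)(−3.598) = +0.32 V.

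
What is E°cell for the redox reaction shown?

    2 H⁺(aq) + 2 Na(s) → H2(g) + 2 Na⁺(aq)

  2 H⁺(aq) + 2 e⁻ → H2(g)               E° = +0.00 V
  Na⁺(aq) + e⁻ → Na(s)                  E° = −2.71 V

In the reaction as written, H⁺(aq) is reduced (cathode) and Na⁺(aq) is produced by oxidation at the anode.
E°cell = E°(cathode) − E°(anode) = +0.00 − (−2.71) = +2.71 V.

+2.71 V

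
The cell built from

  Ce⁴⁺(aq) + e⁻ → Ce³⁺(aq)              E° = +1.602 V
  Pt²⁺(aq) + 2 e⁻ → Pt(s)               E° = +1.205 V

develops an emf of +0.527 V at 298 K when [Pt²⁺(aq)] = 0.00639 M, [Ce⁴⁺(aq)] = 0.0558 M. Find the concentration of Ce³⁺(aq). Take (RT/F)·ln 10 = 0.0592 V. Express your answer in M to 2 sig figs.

0.0044 M

Ce⁴⁺/Ce³⁺ is the cathode (higher E°); E°cell = +1.602 − (+1.205) = +0.397 V with n = 2.
From the Nernst equation, log Q = n(E° − E)/0.0592 = 2·(+0.397 − (+0.527))/0.0592 = −4.392.
The balanced reaction is 2 Ce⁴⁺(aq) + Pt(s) → 2 Ce³⁺(aq) + Pt²⁺(aq), so Q = ([Ce³⁺(aq)]^2·[Pt²⁺(aq)]) / [Ce⁴⁺(aq)]^2.
Substituting the known concentrations and solving, log [Ce³⁺(aq)] = −2.352 and [Ce³⁺(aq)] = 0.0044 M.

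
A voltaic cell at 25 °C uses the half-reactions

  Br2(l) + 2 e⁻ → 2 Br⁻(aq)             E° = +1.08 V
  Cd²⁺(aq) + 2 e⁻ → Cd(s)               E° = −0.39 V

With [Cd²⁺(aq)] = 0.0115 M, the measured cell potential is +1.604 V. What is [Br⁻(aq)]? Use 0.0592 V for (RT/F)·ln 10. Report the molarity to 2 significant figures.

Br₂/Br⁻ is the cathode (higher E°); E°cell = +1.08 − (−0.39) = +1.47 V with n = 2.
Rearranging E = E° − (0.0592/n)·log Q gives log Q = 2(+1.47 − (+1.604))/0.0592 = −4.527.
The balanced reaction is Br2(l) + Cd(s) → 2 Br⁻(aq) + Cd²⁺(aq), so Q = [Br⁻(aq)]^2·[Cd²⁺(aq)].
Solving for the unknown gives log [Br⁻(aq)] = −1.294, so [Br⁻(aq)] ≈ 0.051 M.

0.051 M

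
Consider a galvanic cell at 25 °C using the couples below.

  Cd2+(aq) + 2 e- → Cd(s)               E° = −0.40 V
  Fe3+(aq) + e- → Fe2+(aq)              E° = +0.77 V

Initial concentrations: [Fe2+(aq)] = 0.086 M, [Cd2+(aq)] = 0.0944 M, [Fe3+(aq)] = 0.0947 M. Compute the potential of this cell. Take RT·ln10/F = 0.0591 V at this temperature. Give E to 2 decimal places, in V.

Since E°(Fe³⁺/Fe²⁺) > E°(Cd²⁺/Cd), Fe³⁺/Fe²⁺ serves as the cathode.
E°cell = +0.77 − (−0.40) = +1.17 V, with n = 2 electrons transferred.
For the overall reaction 2 Fe3+(aq) + Cd(s) → 2 Fe2+(aq) + Cd2+(aq), Q = ([Fe2+(aq)]^2·[Cd2+(aq)]) / [Fe3+(aq)]^2 = 0.0779, giving log Q = −1.109.
E = E° − (0.0591/n)·log Q = +1.17 − (0.0591/2)(−1.109) = +1.20 V.

+1.20 V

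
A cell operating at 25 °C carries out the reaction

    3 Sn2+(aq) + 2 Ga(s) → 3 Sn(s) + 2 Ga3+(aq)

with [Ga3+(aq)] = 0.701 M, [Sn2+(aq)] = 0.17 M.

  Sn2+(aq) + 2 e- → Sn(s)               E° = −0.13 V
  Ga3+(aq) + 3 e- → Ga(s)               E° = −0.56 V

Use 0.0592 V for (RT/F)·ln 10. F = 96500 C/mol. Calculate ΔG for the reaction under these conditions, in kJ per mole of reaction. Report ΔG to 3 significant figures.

E°cell = −0.13 − (−0.56) = +0.43 V; the balanced reaction transfers n = 6 electrons.
Q = [Ga3+(aq)]^2 / [Sn2+(aq)]^3 = 100, so log Q = 2.000 and E = +0.43 − (0.0592/6)(2.000) = +0.4103 V.
ΔG = −nFE = −(6)(96500)(+0.4103) J/mol = −238 kJ/mol.

−238 kJ/mol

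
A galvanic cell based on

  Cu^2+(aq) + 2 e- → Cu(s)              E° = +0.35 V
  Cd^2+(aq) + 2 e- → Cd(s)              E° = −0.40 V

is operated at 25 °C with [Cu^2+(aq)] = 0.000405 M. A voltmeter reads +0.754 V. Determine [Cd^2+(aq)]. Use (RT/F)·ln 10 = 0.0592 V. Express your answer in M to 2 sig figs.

Cu²⁺/Cu is the cathode (higher E°); E°cell = +0.35 − (−0.40) = +0.75 V with n = 2.
Since E = E° − (0.0592/n)·log Q, log Q = n(E° − E)/0.0592 = −0.135.
The balanced reaction is Cu^2+(aq) + Cd(s) → Cu(s) + Cd^2+(aq), so Q = [Cd^2+(aq)] / [Cu^2+(aq)].
Solving for the unknown gives log [Cd^2+(aq)] = −3.528, so [Cd^2+(aq)] ≈ 0.00030 M.

0.00030 M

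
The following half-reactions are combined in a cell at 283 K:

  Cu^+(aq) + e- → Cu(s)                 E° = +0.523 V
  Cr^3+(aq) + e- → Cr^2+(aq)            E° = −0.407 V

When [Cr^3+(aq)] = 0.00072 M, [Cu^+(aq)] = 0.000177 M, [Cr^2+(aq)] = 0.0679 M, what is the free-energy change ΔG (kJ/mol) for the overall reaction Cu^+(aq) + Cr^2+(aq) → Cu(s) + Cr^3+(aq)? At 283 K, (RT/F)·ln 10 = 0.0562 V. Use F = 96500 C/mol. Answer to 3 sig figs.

With Cu⁺/Cu reduced at the cathode, E°cell = +0.523 − (−0.407) = +0.930 V and n = 1.
Q = [Cr^3+(aq)] / ([Cu^+(aq)]·[Cr^2+(aq)]) = 59.9, so log Q = 1.777 and E = +0.930 − (0.0562/1)(1.777) = +0.8301 V.
Finally ΔG = −nFE = −(1)(96500 C/mol)(+0.8301 V) = −80.1 kJ/mol.

−80.1 kJ/mol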